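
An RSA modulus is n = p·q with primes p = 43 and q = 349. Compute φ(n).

14616

φ(15007) = 15007 · (1 − 1/43) · (1 − 1/349)
       = 15007 · 14616/15007 = 14616.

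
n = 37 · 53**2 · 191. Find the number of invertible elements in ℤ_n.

φ(37) = 37 − 1 = 36.
φ(53^2) = 53^1·(53−1) = 53·52 = 2756.
φ(191) = 191 − 1 = 190.
Since φ is multiplicative, φ(19851203) = 36 · 2756 · 190 = 18851040.

18851040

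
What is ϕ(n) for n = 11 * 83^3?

φ(6289657) = 6289657 · (1 − 1/11) · (1 − 1/83)
       = 6289657 · 820/913 = 5648980.

5648980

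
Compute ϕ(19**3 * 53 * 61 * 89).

1784090880

φ(1973588083) = 1973588083 · (1 − 1/19) · (1 − 1/53) · (1 − 1/61) · (1 − 1/89)
       = 1973588083 · 4942080/5467003 = 1784090880.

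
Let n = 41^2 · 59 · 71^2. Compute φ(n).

472746400

φ(41^2) = 41^1·(41−1) = 41·40 = 1640.
φ(59) = 59 − 1 = 58.
φ(71^2) = 71^1·(71−1) = 71·70 = 4970.
Since φ is multiplicative, φ(499961339) = 1640 · 58 · 4970 = 472746400.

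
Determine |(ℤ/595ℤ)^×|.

Factor 595: 595 = 5 · 7 · 17.
φ(5) = 5 − 1 = 4.
φ(7) = 7 − 1 = 6.
φ(17) = 17 − 1 = 16.
φ(595) = 4 × 6 × 16 = 384.

384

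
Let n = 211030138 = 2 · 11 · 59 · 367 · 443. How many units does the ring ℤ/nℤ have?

φ(2) = 2 − 1 = 1.
φ(11) = 11 − 1 = 10.
φ(59) = 59 − 1 = 58.
φ(367) = 367 − 1 = 366.
φ(443) = 443 − 1 = 442.
φ(211030138) = 1 × 10 × 58 × 366 × 442 = 93827760.

93827760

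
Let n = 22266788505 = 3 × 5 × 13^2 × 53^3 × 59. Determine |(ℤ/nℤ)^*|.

10572986112

φ(3) = 3 − 1 = 2.
φ(5) = 5 − 1 = 4.
φ(13^2) = 13^2 − 13^1 = 169 − 13 = 156.
φ(53^3) = 53^2·(53−1) = 2809·52 = 146068.
φ(59) = 59 − 1 = 58.
Multiply: 2 · 4 · 156 · 146068 · 58 = 10572986112.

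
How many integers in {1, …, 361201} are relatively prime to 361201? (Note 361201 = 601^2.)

φ(361201) = 361201 · (1 − 1/601)
       = 361201 · 600/601 = 360600.

360600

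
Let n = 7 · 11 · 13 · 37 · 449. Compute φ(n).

φ(16629613) = 16629613 · (1 − 1/7) · (1 − 1/11) · (1 − 1/13) · (1 − 1/37) · (1 − 1/449)
       = 16629613 · 11612160/16629613 = 11612160.

11612160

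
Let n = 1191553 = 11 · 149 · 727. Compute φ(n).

1074480

φ(1191553) = 1191553 · (1 − 1/11) · (1 − 1/149) · (1 − 1/727)
       = 1191553 · 1074480/1191553 = 1074480.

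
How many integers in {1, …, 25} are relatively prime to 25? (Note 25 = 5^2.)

20

φ(25) = 25 · (1 − 1/5)
       = 25 · 4/5 = 20.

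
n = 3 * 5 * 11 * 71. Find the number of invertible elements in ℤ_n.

φ(11715) = 11715 · (1 − 1/3) · (1 − 1/5) · (1 − 1/11) · (1 − 1/71)
       = 11715 · 5600/11715 = 5600.

5600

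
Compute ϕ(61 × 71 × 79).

327600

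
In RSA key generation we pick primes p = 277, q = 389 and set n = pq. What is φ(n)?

107088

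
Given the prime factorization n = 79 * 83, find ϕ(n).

6396

φ(6557) = 6557 · (1 − 1/79) · (1 − 1/83)
       = 6557 · 6396/6557 = 6396.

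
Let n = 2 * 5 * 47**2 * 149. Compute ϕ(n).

1279904

φ(2) = 2 − 1 = 1.
φ(5) = 5 − 1 = 4.
φ(47^2) = 47^1·(47−1) = 47·46 = 2162.
φ(149) = 149 − 1 = 148.
Since φ is multiplicative, φ(3291410) = 1 · 4 · 2162 · 148 = 1279904.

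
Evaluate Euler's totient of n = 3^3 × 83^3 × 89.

894798432

φ(3^3) = 3^3 − 3^2 = 27 − 9 = 18.
φ(83^3) = 83^2·(83−1) = 6889·82 = 564898.
φ(89) = 89 − 1 = 88.
φ(1374004161) = 18 × 564898 × 88 = 894798432.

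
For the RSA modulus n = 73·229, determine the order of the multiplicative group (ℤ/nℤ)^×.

16416

For distinct primes, φ(pq) = (p−1)(q−1) = 72 × 228 = 16416.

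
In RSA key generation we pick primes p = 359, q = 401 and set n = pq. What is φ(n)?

φ(n) = (p − 1)(q − 1) = (359−1)(401−1) = 358·400 = 143200.

143200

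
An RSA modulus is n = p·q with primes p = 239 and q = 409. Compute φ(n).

φ(pq) = (p−1)(q−1) = 238 · 408 = 97104.

97104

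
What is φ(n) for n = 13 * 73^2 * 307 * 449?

φ(13) = 13 − 1 = 12.
φ(73^2) = 73^1·(73−1) = 73·72 = 5256.
φ(307) = 307 − 1 = 306.
φ(449) = 449 − 1 = 448.
Multiply: 12 · 5256 · 306 · 448 = 8646414336.

8646414336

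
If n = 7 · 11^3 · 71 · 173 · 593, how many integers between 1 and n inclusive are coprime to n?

51746956800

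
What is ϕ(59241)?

30240

First factor: 59241 = 3 · 7**2 · 13 · 31.
φ(59241) = 59241 · (1 − 1/3) · (1 − 1/7) · (1 − 1/13) · (1 − 1/31)
       = 59241 · 4320/8463 = 30240.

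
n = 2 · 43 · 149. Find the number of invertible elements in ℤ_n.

6216

φ(12814) = 12814 · (1 − 1/2) · (1 − 1/43) · (1 − 1/149)
       = 12814 · 6216/12814 = 6216.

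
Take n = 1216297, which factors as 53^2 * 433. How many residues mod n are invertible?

1190592

φ(1216297) = 1216297 · (1 − 1/53) · (1 − 1/433)
       = 1216297 · 22464/22949 = 1190592.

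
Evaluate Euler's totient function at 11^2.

φ(121) = 121 · (1 − 1/11)
       = 121 · 10/11 = 110.

110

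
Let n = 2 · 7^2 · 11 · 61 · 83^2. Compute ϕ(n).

φ(453006862) = 453006862 · (1 − 1/2) · (1 − 1/7) · (1 − 1/11) · (1 − 1/61) · (1 − 1/83)
       = 453006862 · 295200/779702 = 171511200.

171511200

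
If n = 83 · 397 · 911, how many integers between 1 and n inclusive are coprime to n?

29549520

φ(83) = 83 − 1 = 82.
φ(397) = 397 − 1 = 396.
φ(911) = 911 − 1 = 910.
Multiply: 82 · 396 · 910 = 29549520.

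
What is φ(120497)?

102960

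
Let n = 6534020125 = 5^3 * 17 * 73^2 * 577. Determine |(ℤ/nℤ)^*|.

φ(6534020125) = 6534020125 · (1 − 1/5) · (1 − 1/17) · (1 − 1/73) · (1 − 1/577)
       = 6534020125 · 2654208/3580285 = 4843929600.

4843929600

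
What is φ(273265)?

201600

First factor: 273265 = 5 * 31 * 41 * 43.
φ(273265) = 273265 · (1 − 1/5) · (1 − 1/31) · (1 − 1/41) · (1 − 1/43)
       = 273265 · 201600/273265 = 201600.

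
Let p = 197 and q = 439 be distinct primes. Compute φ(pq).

85848

φ(pq) = (p−1)(q−1) = 196 · 438 = 85848.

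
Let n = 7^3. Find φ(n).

294

φ(7^3) = 7^2·(7−1) = 49·6 = 294.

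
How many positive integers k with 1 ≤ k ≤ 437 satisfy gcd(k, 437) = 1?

396

Factor 437: 437 = 19 * 23.
φ(19) = 19 − 1 = 18.
φ(23) = 23 − 1 = 22.
Multiply: 18 · 22 = 396.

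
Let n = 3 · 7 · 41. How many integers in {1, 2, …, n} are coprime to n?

φ(3) = 3 − 1 = 2.
φ(7) = 7 − 1 = 6.
φ(41) = 41 − 1 = 40.
Since φ is multiplicative, φ(861) = 2 · 6 · 40 = 480.

480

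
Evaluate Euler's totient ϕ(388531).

388531 = 11^2 × 13^2 × 19.
φ(388531) = 388531 · (1 − 1/11) · (1 − 1/13) · (1 − 1/19)
       = 388531 · 2160/2717 = 308880.

308880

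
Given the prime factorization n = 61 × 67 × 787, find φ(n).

φ(3216469) = 3216469 · (1 − 1/61) · (1 − 1/67) · (1 − 1/787)
       = 3216469 · 3112560/3216469 = 3112560.

3112560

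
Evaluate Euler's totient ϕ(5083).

4224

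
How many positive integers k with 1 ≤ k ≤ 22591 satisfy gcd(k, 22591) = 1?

Factor 22591: 22591 = 19 * 29 * 41.
φ(19) = 19 − 1 = 18.
φ(29) = 29 − 1 = 28.
φ(41) = 41 − 1 = 40.
φ(22591) = 18 × 28 × 40 = 20160.

20160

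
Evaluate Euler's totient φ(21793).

19440

Factor 21793: 21793 = 19 * 31 * 37.
φ(21793) = 21793 · (1 − 1/19) · (1 − 1/31) · (1 − 1/37)
       = 21793 · 19440/21793 = 19440.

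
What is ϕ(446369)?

First factor: 446369 = 7 · 11^2 · 17 · 31.
φ(446369) = 446369 · (1 − 1/7) · (1 − 1/11) · (1 − 1/17) · (1 − 1/31)
       = 446369 · 28800/40579 = 316800.

316800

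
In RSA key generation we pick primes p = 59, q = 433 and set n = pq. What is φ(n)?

For distinct primes, φ(pq) = (p−1)(q−1) = 58 × 432 = 25056.

25056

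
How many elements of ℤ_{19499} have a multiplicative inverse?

First factor: 19499 = 17 * 31 * 37.
φ(19499) = 19499 · (1 − 1/17) · (1 − 1/31) · (1 − 1/37)
       = 19499 · 17280/19499 = 17280.

17280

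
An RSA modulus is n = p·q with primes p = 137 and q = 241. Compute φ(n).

φ(137) = 137 − 1 = 136.
φ(241) = 241 − 1 = 240.
φ(33017) = 136 × 240 = 32640.

32640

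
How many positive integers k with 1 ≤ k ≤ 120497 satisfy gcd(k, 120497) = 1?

Factor 120497: 120497 = 13^2 · 23 · 31.
φ(13^2) = 13^2 − 13^1 = 169 − 13 = 156.
φ(23) = 23 − 1 = 22.
φ(31) = 31 − 1 = 30.
φ(120497) = 156 × 22 × 30 = 102960.

102960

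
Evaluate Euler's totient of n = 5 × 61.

240

φ(5) = 5 − 1 = 4.
φ(61) = 61 − 1 = 60.
φ(305) = 4 × 60 = 240.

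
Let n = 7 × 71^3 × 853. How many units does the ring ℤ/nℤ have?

φ(2137086581) = 2137086581 · (1 − 1/7) · (1 − 1/71) · (1 − 1/853)
       = 2137086581 · 357840/423941 = 1803871440.

1803871440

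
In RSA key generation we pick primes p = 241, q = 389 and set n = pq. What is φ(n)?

φ(241) = 241 − 1 = 240.
φ(389) = 389 − 1 = 388.
Multiply: 240 · 388 = 93120.

93120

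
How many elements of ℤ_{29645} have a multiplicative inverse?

18480

Prime factorization: 29645 = 5 · 7**2 · 11**2.
φ(5) = 5 − 1 = 4.
φ(7^2) = 7^1·(7−1) = 7·6 = 42.
φ(11^2) = 11^2 − 11^1 = 121 − 11 = 110.
Multiply: 4 · 42 · 110 = 18480.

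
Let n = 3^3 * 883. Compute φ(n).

φ(3^3) = 3^3 − 3^2 = 27 − 9 = 18.
φ(883) = 883 − 1 = 882.
Since φ is multiplicative, φ(23841) = 18 · 882 = 15876.

15876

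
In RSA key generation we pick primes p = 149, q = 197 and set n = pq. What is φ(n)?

29008

φ(149) = 149 − 1 = 148.
φ(197) = 197 − 1 = 196.
Since φ is multiplicative, φ(29353) = 148 · 196 = 29008.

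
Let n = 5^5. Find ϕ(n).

φ(3125) = 3125 · (1 − 1/5)
       = 3125 · 4/5 = 2500.

2500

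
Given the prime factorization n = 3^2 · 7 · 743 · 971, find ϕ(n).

φ(45451539) = 45451539 · (1 − 1/3) · (1 − 1/7) · (1 − 1/743) · (1 − 1/971)
       = 45451539 · 8636880/15150513 = 25910640.

25910640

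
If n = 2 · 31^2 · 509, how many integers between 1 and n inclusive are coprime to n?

φ(2) = 2 − 1 = 1.
φ(31^2) = 31^2 − 31^1 = 961 − 31 = 930.
φ(509) = 509 − 1 = 508.
φ(978298) = 1 × 930 × 508 = 472440.

472440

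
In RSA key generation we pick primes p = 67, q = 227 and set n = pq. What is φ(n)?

14916

φ(n) = (p − 1)(q − 1) = (67−1)(227−1) = 66·226 = 14916.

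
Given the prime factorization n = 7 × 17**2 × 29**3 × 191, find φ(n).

φ(9423738877) = 9423738877 · (1 − 1/7) · (1 − 1/17) · (1 − 1/29) · (1 − 1/191)
       = 9423738877 · 510720/659141 = 7301763840.

7301763840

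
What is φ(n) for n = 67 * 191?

φ(67) = 67 − 1 = 66.
φ(191) = 191 − 1 = 190.
Since φ is multiplicative, φ(12797) = 66 · 190 = 12540.

12540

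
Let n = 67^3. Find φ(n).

φ(300763) = 300763 · (1 − 1/67)
       = 300763 · 66/67 = 296274.

296274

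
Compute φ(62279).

62279 = 7^2 × 31 × 41.
φ(62279) = 62279 · (1 − 1/7) · (1 − 1/31) · (1 − 1/41)
       = 62279 · 7200/8897 = 50400.

50400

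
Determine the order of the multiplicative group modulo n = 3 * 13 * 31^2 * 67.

1473120

φ(3) = 3 − 1 = 2.
φ(13) = 13 − 1 = 12.
φ(31^2) = 31^2 − 31^1 = 961 − 31 = 930.
φ(67) = 67 − 1 = 66.
Multiply: 2 · 12 · 930 · 66 = 1473120.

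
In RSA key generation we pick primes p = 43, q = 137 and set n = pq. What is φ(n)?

φ(n) = (p − 1)(q − 1) = (43−1)(137−1) = 42·136 = 5712.

5712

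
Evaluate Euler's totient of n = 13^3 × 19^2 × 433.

299624832

φ(343419661) = 343419661 · (1 − 1/13) · (1 − 1/19) · (1 − 1/433)
       = 343419661 · 93312/106951 = 299624832.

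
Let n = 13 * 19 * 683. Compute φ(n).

147312

φ(13) = 13 − 1 = 12.
φ(19) = 19 − 1 = 18.
φ(683) = 683 − 1 = 682.
Since φ is multiplicative, φ(168701) = 12 · 18 · 682 = 147312.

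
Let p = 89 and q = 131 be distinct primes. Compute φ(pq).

11440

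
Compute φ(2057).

2057 = 11^2 * 17.
φ(11^2) = 11^2 − 11^1 = 121 − 11 = 110.
φ(17) = 17 − 1 = 16.
Since φ is multiplicative, φ(2057) = 110 · 16 = 1760.

1760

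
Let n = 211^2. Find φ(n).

φ(211^2) = 211^1·(211−1) = 211·210 = 44310.

44310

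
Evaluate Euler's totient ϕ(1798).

Factor 1798: 1798 = 2 · 29 · 31.
φ(1798) = 1798 · (1 − 1/2) · (1 − 1/29) · (1 − 1/31)
       = 1798 · 840/1798 = 840.

840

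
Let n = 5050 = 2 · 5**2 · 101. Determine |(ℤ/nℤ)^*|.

2000

φ(2) = 2 − 1 = 1.
φ(5^2) = 5^1·(5−1) = 5·4 = 20.
φ(101) = 101 − 1 = 100.
φ(5050) = 1 × 20 × 100 = 2000.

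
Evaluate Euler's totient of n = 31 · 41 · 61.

72000

φ(31) = 31 − 1 = 30.
φ(41) = 41 − 1 = 40.
φ(61) = 61 − 1 = 60.
Since φ is multiplicative, φ(77531) = 30 · 40 · 60 = 72000.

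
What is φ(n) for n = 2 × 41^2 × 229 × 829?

309605760

φ(2) = 2 − 1 = 1.
φ(41^2) = 41^1·(41−1) = 41·40 = 1640.
φ(229) = 229 − 1 = 228.
φ(829) = 829 − 1 = 828.
Since φ is multiplicative, φ(638245442) = 1 · 1640 · 228 · 828 = 309605760.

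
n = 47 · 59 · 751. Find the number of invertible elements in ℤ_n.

φ(2082523) = 2082523 · (1 − 1/47) · (1 − 1/59) · (1 − 1/751)
       = 2082523 · 2001000/2082523 = 2001000.

2001000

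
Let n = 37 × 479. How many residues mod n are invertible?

17208

φ(17723) = 17723 · (1 − 1/37) · (1 − 1/479)
       = 17723 · 17208/17723 = 17208.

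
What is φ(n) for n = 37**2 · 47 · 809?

φ(52053487) = 52053487 · (1 − 1/37) · (1 − 1/47) · (1 − 1/809)
       = 52053487 · 1338048/1406851 = 49507776.

49507776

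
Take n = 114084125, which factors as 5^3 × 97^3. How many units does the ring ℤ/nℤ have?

φ(114084125) = 114084125 · (1 − 1/5) · (1 − 1/97)
       = 114084125 · 384/485 = 90326400.

90326400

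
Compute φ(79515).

38880

First factor: 79515 = 3^3 * 5 * 19 * 31.
φ(3^3) = 3^3 − 3^2 = 27 − 9 = 18.
φ(5) = 5 − 1 = 4.
φ(19) = 19 − 1 = 18.
φ(31) = 31 − 1 = 30.
Multiply: 18 · 4 · 18 · 30 = 38880.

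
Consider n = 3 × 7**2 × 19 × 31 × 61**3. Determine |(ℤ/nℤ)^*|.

φ(19652695923) = 19652695923 · (1 − 1/3) · (1 − 1/7) · (1 − 1/19) · (1 − 1/31) · (1 − 1/61)
       = 19652695923 · 388800/754509 = 10127073600.

10127073600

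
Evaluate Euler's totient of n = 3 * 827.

1652

φ(3) = 3 − 1 = 2.
φ(827) = 827 − 1 = 826.
Since φ is multiplicative, φ(2481) = 2 · 826 = 1652.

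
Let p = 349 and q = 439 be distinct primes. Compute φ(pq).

φ(349) = 349 − 1 = 348.
φ(439) = 439 − 1 = 438.
φ(153211) = 348 × 438 = 152424.

152424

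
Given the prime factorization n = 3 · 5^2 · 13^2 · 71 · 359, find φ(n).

156374400

φ(3) = 3 − 1 = 2.
φ(5^2) = 5^1·(5−1) = 5·4 = 20.
φ(13^2) = 13^2 − 13^1 = 169 − 13 = 156.
φ(71) = 71 − 1 = 70.
φ(359) = 359 − 1 = 358.
φ(323073075) = 2 × 20 × 156 × 70 × 358 = 156374400.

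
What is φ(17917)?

15840

Prime factorization: 17917 = 19 · 23 · 41.
φ(17917) = 17917 · (1 − 1/19) · (1 − 1/23) · (1 − 1/41)
       = 17917 · 15840/17917 = 15840.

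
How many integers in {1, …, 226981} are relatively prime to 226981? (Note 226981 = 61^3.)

223260

φ(226981) = 226981 · (1 − 1/61)
       = 226981 · 60/61 = 223260.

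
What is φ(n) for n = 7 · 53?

φ(7) = 7 − 1 = 6.
φ(53) = 53 − 1 = 52.
Since φ is multiplicative, φ(371) = 6 · 52 = 312.

312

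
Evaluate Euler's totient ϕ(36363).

21120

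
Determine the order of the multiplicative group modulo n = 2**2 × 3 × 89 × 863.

303424

φ(2^2) = 2^1·(2−1) = 2·1 = 2.
φ(3) = 3 − 1 = 2.
φ(89) = 89 − 1 = 88.
φ(863) = 863 − 1 = 862.
Since φ is multiplicative, φ(921684) = 2 · 2 · 88 · 862 = 303424.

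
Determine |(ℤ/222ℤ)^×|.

72

Factor 222: 222 = 2 * 3 * 37.
φ(2) = 2 − 1 = 1.
φ(3) = 3 − 1 = 2.
φ(37) = 37 − 1 = 36.
φ(222) = 1 × 2 × 36 = 72.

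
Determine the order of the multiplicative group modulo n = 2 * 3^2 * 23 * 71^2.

656040

φ(2086974) = 2086974 · (1 − 1/2) · (1 − 1/3) · (1 − 1/23) · (1 − 1/71)
       = 2086974 · 3080/9798 = 656040.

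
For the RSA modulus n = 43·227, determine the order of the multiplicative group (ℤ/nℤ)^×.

φ(43) = 43 − 1 = 42.
φ(227) = 227 − 1 = 226.
φ(9761) = 42 × 226 = 9492.

9492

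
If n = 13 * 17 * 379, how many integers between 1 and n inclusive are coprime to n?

φ(13) = 13 − 1 = 12.
φ(17) = 17 − 1 = 16.
φ(379) = 379 − 1 = 378.
φ(83759) = 12 × 16 × 378 = 72576.

72576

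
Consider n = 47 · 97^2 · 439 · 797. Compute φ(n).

φ(154726309909) = 154726309909 · (1 − 1/47) · (1 − 1/97) · (1 − 1/439) · (1 − 1/797)
       = 154726309909 · 1539629568/1595116597 = 149344068096.

149344068096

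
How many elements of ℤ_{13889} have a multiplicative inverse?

13889 = 17 · 19 · 43.
φ(17) = 17 − 1 = 16.
φ(19) = 19 − 1 = 18.
φ(43) = 43 − 1 = 42.
Since φ is multiplicative, φ(13889) = 16 · 18 · 42 = 12096.

12096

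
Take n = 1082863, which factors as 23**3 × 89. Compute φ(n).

1024144

φ(23^3) = 23^3 − 23^2 = 12167 − 529 = 11638.
φ(89) = 89 − 1 = 88.
φ(1082863) = 11638 × 88 = 1024144.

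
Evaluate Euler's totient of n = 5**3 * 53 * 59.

φ(390875) = 390875 · (1 − 1/5) · (1 − 1/53) · (1 − 1/59)
       = 390875 · 12064/15635 = 301600.

301600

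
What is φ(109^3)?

φ(1295029) = 1295029 · (1 − 1/109)
       = 1295029 · 108/109 = 1283148.

1283148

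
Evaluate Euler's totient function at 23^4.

267674

φ(279841) = 279841 · (1 − 1/23)
       = 279841 · 22/23 = 267674.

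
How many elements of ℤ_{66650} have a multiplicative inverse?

First factor: 66650 = 2 * 5^2 * 31 * 43.
φ(2) = 2 − 1 = 1.
φ(5^2) = 5^1·(5−1) = 5·4 = 20.
φ(31) = 31 − 1 = 30.
φ(43) = 43 − 1 = 42.
Since φ is multiplicative, φ(66650) = 1 · 20 · 30 · 42 = 25200.

25200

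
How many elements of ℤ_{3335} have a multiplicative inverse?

2464

3335 = 5 × 23 × 29.
φ(3335) = 3335 · (1 − 1/5) · (1 − 1/23) · (1 − 1/29)
       = 3335 · 2464/3335 = 2464.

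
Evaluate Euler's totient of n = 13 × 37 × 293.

φ(13) = 13 − 1 = 12.
φ(37) = 37 − 1 = 36.
φ(293) = 293 − 1 = 292.
Since φ is multiplicative, φ(140933) = 12 · 36 · 292 = 126144.

126144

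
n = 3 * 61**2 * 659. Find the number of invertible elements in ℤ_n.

φ(3) = 3 − 1 = 2.
φ(61^2) = 61^1·(61−1) = 61·60 = 3660.
φ(659) = 659 − 1 = 658.
Since φ is multiplicative, φ(7356417) = 2 · 3660 · 658 = 4816560.

4816560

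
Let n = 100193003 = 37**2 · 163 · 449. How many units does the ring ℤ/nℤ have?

φ(100193003) = 100193003 · (1 − 1/37) · (1 − 1/163) · (1 − 1/449)
       = 100193003 · 2612736/2707919 = 96671232.

96671232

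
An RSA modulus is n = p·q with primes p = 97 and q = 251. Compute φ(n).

24000

φ(pq) = (p−1)(q−1) = 96 · 250 = 24000.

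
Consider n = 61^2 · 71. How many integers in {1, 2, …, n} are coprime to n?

φ(264191) = 264191 · (1 − 1/61) · (1 − 1/71)
       = 264191 · 4200/4331 = 256200.

256200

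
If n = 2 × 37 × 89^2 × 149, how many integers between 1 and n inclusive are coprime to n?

41728896

φ(2) = 2 − 1 = 1.
φ(37) = 37 − 1 = 36.
φ(89^2) = 89^1·(89−1) = 89·88 = 7832.
φ(149) = 149 − 1 = 148.
Multiply: 1 · 36 · 7832 · 148 = 41728896.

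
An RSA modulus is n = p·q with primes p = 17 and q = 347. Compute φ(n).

For distinct primes, φ(pq) = (p−1)(q−1) = 16 × 346 = 5536.

5536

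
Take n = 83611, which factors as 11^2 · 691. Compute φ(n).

φ(11^2) = 11^1·(11−1) = 11·10 = 110.
φ(691) = 691 − 1 = 690.
Multiply: 110 · 690 = 75900.

75900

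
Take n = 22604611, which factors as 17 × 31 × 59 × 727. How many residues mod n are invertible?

φ(17) = 17 − 1 = 16.
φ(31) = 31 − 1 = 30.
φ(59) = 59 − 1 = 58.
φ(727) = 727 − 1 = 726.
φ(22604611) = 16 × 30 × 58 × 726 = 20211840.

20211840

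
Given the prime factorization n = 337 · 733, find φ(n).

φ(337) = 337 − 1 = 336.
φ(733) = 733 − 1 = 732.
φ(247021) = 336 × 732 = 245952.

245952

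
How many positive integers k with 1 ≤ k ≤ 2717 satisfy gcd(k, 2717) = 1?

2160

Prime factorization: 2717 = 11 * 13 * 19.
φ(2717) = 2717 · (1 − 1/11) · (1 − 1/13) · (1 − 1/19)
       = 2717 · 2160/2717 = 2160.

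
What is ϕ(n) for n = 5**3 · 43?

4200

φ(5^3) = 5^2·(5−1) = 25·4 = 100.
φ(43) = 43 − 1 = 42.
Since φ is multiplicative, φ(5375) = 100 · 42 = 4200.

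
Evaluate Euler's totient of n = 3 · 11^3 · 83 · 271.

φ(89814549) = 89814549 · (1 − 1/3) · (1 − 1/11) · (1 − 1/83) · (1 − 1/271)
       = 89814549 · 442800/742269 = 53578800.

53578800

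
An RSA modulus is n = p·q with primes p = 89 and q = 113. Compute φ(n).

φ(89) = 89 − 1 = 88.
φ(113) = 113 − 1 = 112.
φ(10057) = 88 × 112 = 9856.

9856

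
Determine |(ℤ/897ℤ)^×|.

528

Factor 897: 897 = 3 · 13 · 23.
φ(3) = 3 − 1 = 2.
φ(13) = 13 − 1 = 12.
φ(23) = 23 − 1 = 22.
Multiply: 2 · 12 · 22 = 528.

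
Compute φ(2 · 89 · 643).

φ(114454) = 114454 · (1 − 1/2) · (1 − 1/89) · (1 − 1/643)
       = 114454 · 56496/114454 = 56496.

56496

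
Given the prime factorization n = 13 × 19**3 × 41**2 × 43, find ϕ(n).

5370986880

φ(6445258261) = 6445258261 · (1 − 1/13) · (1 − 1/19) · (1 − 1/41) · (1 − 1/43)
       = 6445258261 · 362880/435461 = 5370986880.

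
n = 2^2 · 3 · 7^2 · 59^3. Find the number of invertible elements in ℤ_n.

φ(2^2) = 2^1·(2−1) = 2·1 = 2.
φ(3) = 3 − 1 = 2.
φ(7^2) = 7^1·(7−1) = 7·6 = 42.
φ(59^3) = 59^3 − 59^2 = 205379 − 3481 = 201898.
φ(120762852) = 2 × 2 × 42 × 201898 = 33918864.

33918864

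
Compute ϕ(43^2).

φ(1849) = 1849 · (1 − 1/43)
       = 1849 · 42/43 = 1806.

1806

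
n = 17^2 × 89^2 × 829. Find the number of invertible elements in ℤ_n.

1763891712

φ(17^2) = 17^2 − 17^1 = 289 − 17 = 272.
φ(89^2) = 89^2 − 89^1 = 7921 − 89 = 7832.
φ(829) = 829 − 1 = 828.
Multiply: 272 · 7832 · 828 = 1763891712.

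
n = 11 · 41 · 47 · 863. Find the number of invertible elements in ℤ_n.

15860800

φ(18293011) = 18293011 · (1 − 1/11) · (1 − 1/41) · (1 − 1/47) · (1 − 1/863)
       = 18293011 · 15860800/18293011 = 15860800.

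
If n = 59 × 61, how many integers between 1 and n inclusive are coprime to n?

φ(3599) = 3599 · (1 − 1/59) · (1 − 1/61)
       = 3599 · 3480/3599 = 3480.

3480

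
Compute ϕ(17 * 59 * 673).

623616

φ(675019) = 675019 · (1 − 1/17) · (1 − 1/59) · (1 − 1/673)
       = 675019 · 623616/675019 = 623616.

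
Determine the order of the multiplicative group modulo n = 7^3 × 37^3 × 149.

2144445408

φ(2588722871) = 2588722871 · (1 − 1/7) · (1 − 1/37) · (1 − 1/149)
       = 2588722871 · 31968/38591 = 2144445408.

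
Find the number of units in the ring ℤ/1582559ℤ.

1355200

Prime factorization: 1582559 = 11^3 × 29 × 41.
φ(1582559) = 1582559 · (1 − 1/11) · (1 − 1/29) · (1 − 1/41)
       = 1582559 · 11200/13079 = 1355200.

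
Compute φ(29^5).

φ(29^5) = 29^5 − 29^4 = 20511149 − 707281 = 19803868.

19803868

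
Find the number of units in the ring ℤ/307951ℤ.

241920

Factor 307951: 307951 = 7 · 29 · 37 · 41.
φ(7) = 7 − 1 = 6.
φ(29) = 29 − 1 = 28.
φ(37) = 37 − 1 = 36.
φ(41) = 41 − 1 = 40.
Since φ is multiplicative, φ(307951) = 6 · 28 · 36 · 40 = 241920.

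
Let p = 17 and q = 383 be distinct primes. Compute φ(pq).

6112

For distinct primes, φ(pq) = (p−1)(q−1) = 16 × 382 = 6112.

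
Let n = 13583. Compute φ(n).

Factor 13583: 13583 = 17^2 · 47.
φ(13583) = 13583 · (1 − 1/17) · (1 − 1/47)
       = 13583 · 736/799 = 12512.

12512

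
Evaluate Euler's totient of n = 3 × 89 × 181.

31680

φ(48327) = 48327 · (1 − 1/3) · (1 − 1/89) · (1 − 1/181)
       = 48327 · 31680/48327 = 31680.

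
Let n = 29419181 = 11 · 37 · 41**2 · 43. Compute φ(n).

φ(29419181) = 29419181 · (1 − 1/11) · (1 − 1/37) · (1 − 1/41) · (1 − 1/43)
       = 29419181 · 604800/717541 = 24796800.

24796800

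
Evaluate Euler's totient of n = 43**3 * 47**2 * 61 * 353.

3545976107520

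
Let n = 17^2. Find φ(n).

φ(289) = 289 · (1 − 1/17)
       = 289 · 16/17 = 272.

272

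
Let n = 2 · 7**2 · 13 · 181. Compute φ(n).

90720

φ(2) = 2 − 1 = 1.
φ(7^2) = 7^1·(7−1) = 7·6 = 42.
φ(13) = 13 − 1 = 12.
φ(181) = 181 − 1 = 180.
φ(230594) = 1 × 42 × 12 × 180 = 90720.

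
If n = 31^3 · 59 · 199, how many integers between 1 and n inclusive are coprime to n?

331083720

φ(31^3) = 31^2·(31−1) = 961·30 = 28830.
φ(59) = 59 − 1 = 58.
φ(199) = 199 − 1 = 198.
φ(349776131) = 28830 × 58 × 198 = 331083720.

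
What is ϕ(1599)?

Prime factorization: 1599 = 3 · 13 · 41.
φ(1599) = 1599 · (1 − 1/3) · (1 − 1/13) · (1 − 1/41)
       = 1599 · 960/1599 = 960.

960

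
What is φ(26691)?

14400

26691 = 3 · 7 · 31 · 41.
φ(3) = 3 − 1 = 2.
φ(7) = 7 − 1 = 6.
φ(31) = 31 − 1 = 30.
φ(41) = 41 − 1 = 40.
Since φ is multiplicative, φ(26691) = 2 · 6 · 30 · 40 = 14400.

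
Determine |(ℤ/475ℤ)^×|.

360

First factor: 475 = 5^2 * 19.
φ(475) = 475 · (1 − 1/5) · (1 − 1/19)
       = 475 · 72/95 = 360.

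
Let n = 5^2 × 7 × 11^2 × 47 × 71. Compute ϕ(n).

φ(70660975) = 70660975 · (1 − 1/5) · (1 − 1/7) · (1 − 1/11) · (1 − 1/47) · (1 − 1/71)
       = 70660975 · 772800/1284745 = 42504000.

42504000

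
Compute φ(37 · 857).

φ(37) = 37 − 1 = 36.
φ(857) = 857 − 1 = 856.
Since φ is multiplicative, φ(31709) = 36 · 856 = 30816.

30816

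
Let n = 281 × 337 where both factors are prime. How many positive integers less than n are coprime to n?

φ(n) = (p − 1)(q − 1) = (281−1)(337−1) = 280·336 = 94080.

94080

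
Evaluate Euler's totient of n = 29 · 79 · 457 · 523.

φ(29) = 29 − 1 = 28.
φ(79) = 79 − 1 = 78.
φ(457) = 457 − 1 = 456.
φ(523) = 523 − 1 = 522.
Since φ is multiplicative, φ(547574201) = 28 · 78 · 456 · 522 = 519861888.

519861888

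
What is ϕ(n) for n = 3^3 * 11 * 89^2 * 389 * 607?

331474049280

φ(555488094051) = 555488094051 · (1 − 1/3) · (1 − 1/11) · (1 − 1/89) · (1 − 1/389) · (1 − 1/607)
       = 555488094051 · 413825280/693493251 = 331474049280.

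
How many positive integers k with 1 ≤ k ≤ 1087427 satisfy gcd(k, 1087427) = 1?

914760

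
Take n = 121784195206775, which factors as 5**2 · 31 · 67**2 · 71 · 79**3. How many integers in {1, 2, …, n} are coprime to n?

90410071752000

φ(5^2) = 5^2 − 5^1 = 25 − 5 = 20.
φ(31) = 31 − 1 = 30.
φ(67^2) = 67^1·(67−1) = 67·66 = 4422.
φ(71) = 71 − 1 = 70.
φ(79^3) = 79^3 − 79^2 = 493039 − 6241 = 486798.
φ(121784195206775) = 20 × 30 × 4422 × 70 × 486798 = 90410071752000.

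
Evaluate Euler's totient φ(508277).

508277 = 7^2 · 11 · 23 · 41.
φ(508277) = 508277 · (1 − 1/7) · (1 − 1/11) · (1 − 1/23) · (1 − 1/41)
       = 508277 · 52800/72611 = 369600.

369600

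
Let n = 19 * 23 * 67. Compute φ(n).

φ(19) = 19 − 1 = 18.
φ(23) = 23 − 1 = 22.
φ(67) = 67 − 1 = 66.
Since φ is multiplicative, φ(29279) = 18 · 22 · 66 = 26136.

26136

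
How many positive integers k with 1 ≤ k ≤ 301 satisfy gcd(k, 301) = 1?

252

301 = 7 · 43.
φ(301) = 301 · (1 − 1/7) · (1 − 1/43)
       = 301 · 252/301 = 252.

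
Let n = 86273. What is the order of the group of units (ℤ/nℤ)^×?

First factor: 86273 = 11^2 · 23 · 31.
φ(11^2) = 11^1·(11−1) = 11·10 = 110.
φ(23) = 23 − 1 = 22.
φ(31) = 31 − 1 = 30.
φ(86273) = 110 × 22 × 30 = 72600.

72600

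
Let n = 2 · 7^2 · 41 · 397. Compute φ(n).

φ(2) = 2 − 1 = 1.
φ(7^2) = 7^2 − 7^1 = 49 − 7 = 42.
φ(41) = 41 − 1 = 40.
φ(397) = 397 − 1 = 396.
Multiply: 1 · 42 · 40 · 396 = 665280.

665280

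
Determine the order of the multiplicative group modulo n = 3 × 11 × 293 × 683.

3982880

φ(6603927) = 6603927 · (1 − 1/3) · (1 − 1/11) · (1 − 1/293) · (1 − 1/683)
       = 6603927 · 3982880/6603927 = 3982880.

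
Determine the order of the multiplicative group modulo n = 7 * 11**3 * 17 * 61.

φ(9661729) = 9661729 · (1 − 1/7) · (1 − 1/11) · (1 − 1/17) · (1 − 1/61)
       = 9661729 · 57600/79849 = 6969600.

6969600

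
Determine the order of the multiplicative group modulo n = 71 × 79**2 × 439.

φ(194525729) = 194525729 · (1 − 1/71) · (1 − 1/79) · (1 − 1/439)
       = 194525729 · 2391480/2462351 = 188926920.

188926920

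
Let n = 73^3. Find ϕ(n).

383688

φ(389017) = 389017 · (1 − 1/73)
       = 389017 · 72/73 = 383688.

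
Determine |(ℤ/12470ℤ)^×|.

4704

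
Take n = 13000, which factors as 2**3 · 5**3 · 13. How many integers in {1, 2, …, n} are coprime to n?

4800

φ(13000) = 13000 · (1 − 1/2) · (1 − 1/5) · (1 − 1/13)
       = 13000 · 48/130 = 4800.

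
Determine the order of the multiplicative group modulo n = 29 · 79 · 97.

φ(29) = 29 − 1 = 28.
φ(79) = 79 − 1 = 78.
φ(97) = 97 − 1 = 96.
Since φ is multiplicative, φ(222227) = 28 · 78 · 96 = 209664.

209664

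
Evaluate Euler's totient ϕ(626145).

626145 = 3 · 5 · 13^3 · 19.
φ(626145) = 626145 · (1 − 1/3) · (1 − 1/5) · (1 − 1/13) · (1 − 1/19)
       = 626145 · 1728/3705 = 292032.

292032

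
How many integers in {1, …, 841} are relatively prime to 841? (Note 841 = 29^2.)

φ(29^2) = 29^1·(29−1) = 29·28 = 812.

812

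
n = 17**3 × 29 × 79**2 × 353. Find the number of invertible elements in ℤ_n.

280827875328

φ(17^3) = 17^3 − 17^2 = 4913 − 289 = 4624.
φ(29) = 29 − 1 = 28.
φ(79^2) = 79^1·(79−1) = 79·78 = 6162.
φ(353) = 353 − 1 = 352.
φ(313887231821) = 4624 × 28 × 6162 × 352 = 280827875328.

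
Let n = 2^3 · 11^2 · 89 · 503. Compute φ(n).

19437440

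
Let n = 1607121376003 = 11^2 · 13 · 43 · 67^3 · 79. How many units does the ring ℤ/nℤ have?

φ(1607121376003) = 1607121376003 · (1 − 1/11) · (1 − 1/13) · (1 − 1/43) · (1 − 1/67) · (1 − 1/79)
       = 1607121376003 · 25945920/32546657 = 1281183583680.

1281183583680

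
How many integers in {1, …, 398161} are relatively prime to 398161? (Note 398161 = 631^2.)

φ(398161) = 398161 · (1 − 1/631)
       = 398161 · 630/631 = 397530.

397530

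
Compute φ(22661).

20160

Factor 22661: 22661 = 17 · 31 · 43.
φ(17) = 17 − 1 = 16.
φ(31) = 31 − 1 = 30.
φ(43) = 43 − 1 = 42.
φ(22661) = 16 × 30 × 42 = 20160.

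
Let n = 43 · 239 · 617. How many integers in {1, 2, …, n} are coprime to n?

6157536

φ(43) = 43 − 1 = 42.
φ(239) = 239 − 1 = 238.
φ(617) = 617 − 1 = 616.
φ(6340909) = 42 × 238 × 616 = 6157536.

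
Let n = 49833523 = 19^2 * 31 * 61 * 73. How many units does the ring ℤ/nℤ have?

φ(19^2) = 19^1·(19−1) = 19·18 = 342.
φ(31) = 31 − 1 = 30.
φ(61) = 61 − 1 = 60.
φ(73) = 73 − 1 = 72.
Multiply: 342 · 30 · 60 · 72 = 44323200.

44323200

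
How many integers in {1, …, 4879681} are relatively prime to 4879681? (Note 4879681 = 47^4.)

4775858

φ(47^4) = 47^4 − 47^3 = 4879681 − 103823 = 4775858.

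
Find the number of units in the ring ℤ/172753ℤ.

Factor 172753: 172753 = 7 · 23 · 29 · 37.
φ(7) = 7 − 1 = 6.
φ(23) = 23 − 1 = 22.
φ(29) = 29 − 1 = 28.
φ(37) = 37 − 1 = 36.
φ(172753) = 6 × 22 × 28 × 36 = 133056.

133056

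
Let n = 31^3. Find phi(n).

28830

φ(29791) = 29791 · (1 − 1/31)
       = 29791 · 30/31 = 28830.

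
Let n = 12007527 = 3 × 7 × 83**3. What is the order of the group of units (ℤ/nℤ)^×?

φ(12007527) = 12007527 · (1 − 1/3) · (1 − 1/7) · (1 − 1/83)
       = 12007527 · 984/1743 = 6778776.

6778776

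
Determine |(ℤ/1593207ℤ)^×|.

784080

Factor 1593207: 1593207 = 3^2 · 7 · 11^3 · 19.
φ(1593207) = 1593207 · (1 − 1/3) · (1 − 1/7) · (1 − 1/11) · (1 − 1/19)
       = 1593207 · 2160/4389 = 784080.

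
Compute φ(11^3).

1210

φ(1331) = 1331 · (1 − 1/11)
       = 1331 · 10/11 = 1210.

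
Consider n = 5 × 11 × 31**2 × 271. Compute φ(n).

10044000

φ(14323705) = 14323705 · (1 − 1/5) · (1 − 1/11) · (1 − 1/31) · (1 − 1/271)
       = 14323705 · 324000/462055 = 10044000.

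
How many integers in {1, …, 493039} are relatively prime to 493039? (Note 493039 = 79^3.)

486798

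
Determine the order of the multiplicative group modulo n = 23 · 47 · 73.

72864

φ(23) = 23 − 1 = 22.
φ(47) = 47 − 1 = 46.
φ(73) = 73 − 1 = 72.
φ(78913) = 22 × 46 × 72 = 72864.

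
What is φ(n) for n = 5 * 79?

312

φ(5) = 5 − 1 = 4.
φ(79) = 79 − 1 = 78.
Since φ is multiplicative, φ(395) = 4 · 78 = 312.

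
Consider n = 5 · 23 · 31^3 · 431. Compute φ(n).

φ(5) = 5 − 1 = 4.
φ(23) = 23 − 1 = 22.
φ(31^3) = 31^3 − 31^2 = 29791 − 961 = 28830.
φ(431) = 431 − 1 = 430.
φ(1476590915) = 4 × 22 × 28830 × 430 = 1090927200.

1090927200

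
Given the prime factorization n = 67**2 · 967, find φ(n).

φ(4340863) = 4340863 · (1 − 1/67) · (1 − 1/967)
       = 4340863 · 63756/64789 = 4271652.

4271652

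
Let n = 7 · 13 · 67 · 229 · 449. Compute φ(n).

485388288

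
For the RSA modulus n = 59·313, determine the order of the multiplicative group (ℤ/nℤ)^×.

φ(59) = 59 − 1 = 58.
φ(313) = 313 − 1 = 312.
Since φ is multiplicative, φ(18467) = 58 · 312 = 18096.

18096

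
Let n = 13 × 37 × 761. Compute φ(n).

φ(13) = 13 − 1 = 12.
φ(37) = 37 − 1 = 36.
φ(761) = 761 − 1 = 760.
Since φ is multiplicative, φ(366041) = 12 · 36 · 760 = 328320.

328320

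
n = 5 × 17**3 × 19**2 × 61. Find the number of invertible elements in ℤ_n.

379537920

φ(5) = 5 − 1 = 4.
φ(17^3) = 17^3 − 17^2 = 4913 − 289 = 4624.
φ(19^2) = 19^2 − 19^1 = 361 − 19 = 342.
φ(61) = 61 − 1 = 60.
Multiply: 4 · 4624 · 342 · 60 = 379537920.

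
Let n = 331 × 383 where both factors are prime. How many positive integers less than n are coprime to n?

126060

φ(n) = (p − 1)(q − 1) = (331−1)(383−1) = 330·382 = 126060.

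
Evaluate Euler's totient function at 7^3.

φ(343) = 343 · (1 − 1/7)
       = 343 · 6/7 = 294.

294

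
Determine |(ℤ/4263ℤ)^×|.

4263 = 3 * 7**2 * 29.
φ(4263) = 4263 · (1 − 1/3) · (1 − 1/7) · (1 − 1/29)
       = 4263 · 336/609 = 2352.

2352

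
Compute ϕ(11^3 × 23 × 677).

17995120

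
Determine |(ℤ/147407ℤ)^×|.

Prime factorization: 147407 = 13 × 17 × 23 × 29.
φ(147407) = 147407 · (1 − 1/13) · (1 − 1/17) · (1 − 1/23) · (1 − 1/29)
       = 147407 · 118272/147407 = 118272.

118272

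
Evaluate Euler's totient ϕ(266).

108

266 = 2 · 7 · 19.
φ(266) = 266 · (1 − 1/2) · (1 − 1/7) · (1 − 1/19)
       = 266 · 108/266 = 108.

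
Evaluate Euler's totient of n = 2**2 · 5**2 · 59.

2320

φ(5900) = 5900 · (1 − 1/2) · (1 − 1/5) · (1 − 1/59)
       = 5900 · 232/590 = 2320.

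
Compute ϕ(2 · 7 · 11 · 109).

6480

φ(2) = 2 − 1 = 1.
φ(7) = 7 − 1 = 6.
φ(11) = 11 − 1 = 10.
φ(109) = 109 − 1 = 108.
Since φ is multiplicative, φ(16786) = 1 · 6 · 10 · 108 = 6480.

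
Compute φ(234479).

Factor 234479: 234479 = 7 · 19 · 41 · 43.
φ(7) = 7 − 1 = 6.
φ(19) = 19 − 1 = 18.
φ(41) = 41 − 1 = 40.
φ(43) = 43 − 1 = 42.
Multiply: 6 · 18 · 40 · 42 = 181440.

181440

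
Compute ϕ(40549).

Prime factorization: 40549 = 23 * 41 * 43.
φ(23) = 23 − 1 = 22.
φ(41) = 41 − 1 = 40.
φ(43) = 43 − 1 = 42.
φ(40549) = 22 × 40 × 42 = 36960.

36960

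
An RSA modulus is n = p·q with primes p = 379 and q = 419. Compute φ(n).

φ(n) = (p − 1)(q − 1) = (379−1)(419−1) = 378·418 = 158004.

158004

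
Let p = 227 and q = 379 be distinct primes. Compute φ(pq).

For distinct primes, φ(pq) = (p−1)(q−1) = 226 × 378 = 85428.

85428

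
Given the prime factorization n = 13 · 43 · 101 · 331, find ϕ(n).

16632000

φ(18687929) = 18687929 · (1 − 1/13) · (1 − 1/43) · (1 − 1/101) · (1 − 1/331)
       = 18687929 · 16632000/18687929 = 16632000.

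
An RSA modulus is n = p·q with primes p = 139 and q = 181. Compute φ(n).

φ(pq) = (p−1)(q−1) = 138 · 180 = 24840.

24840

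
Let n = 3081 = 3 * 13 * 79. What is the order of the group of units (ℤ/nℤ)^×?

1872

φ(3) = 3 − 1 = 2.
φ(13) = 13 − 1 = 12.
φ(79) = 79 − 1 = 78.
φ(3081) = 2 × 12 × 78 = 1872.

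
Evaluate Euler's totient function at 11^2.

φ(11^2) = 11^2 − 11^1 = 121 − 11 = 110.

110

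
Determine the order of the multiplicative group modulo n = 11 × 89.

880

φ(11) = 11 − 1 = 10.
φ(89) = 89 − 1 = 88.
Multiply: 10 · 88 = 880.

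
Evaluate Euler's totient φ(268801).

Prime factorization: 268801 = 13 · 23 · 29 · 31.
φ(13) = 13 − 1 = 12.
φ(23) = 23 − 1 = 22.
φ(29) = 29 − 1 = 28.
φ(31) = 31 − 1 = 30.
Multiply: 12 · 22 · 28 · 30 = 221760.

221760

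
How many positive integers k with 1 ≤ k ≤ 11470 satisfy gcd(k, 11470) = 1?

4320

First factor: 11470 = 2 * 5 * 31 * 37.
φ(2) = 2 − 1 = 1.
φ(5) = 5 − 1 = 4.
φ(31) = 31 − 1 = 30.
φ(37) = 37 − 1 = 36.
Since φ is multiplicative, φ(11470) = 1 · 4 · 30 · 36 = 4320.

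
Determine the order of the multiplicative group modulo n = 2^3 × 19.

φ(2^3) = 2^2·(2−1) = 4·1 = 4.
φ(19) = 19 − 1 = 18.
φ(152) = 4 × 18 = 72.

72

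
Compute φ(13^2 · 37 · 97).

539136

φ(606541) = 606541 · (1 − 1/13) · (1 − 1/37) · (1 − 1/97)
       = 606541 · 41472/46657 = 539136.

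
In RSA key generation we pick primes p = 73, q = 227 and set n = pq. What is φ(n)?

16272

φ(pq) = (p−1)(q−1) = 72 · 226 = 16272.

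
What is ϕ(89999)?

66528

First factor: 89999 = 7 × 13 × 23 × 43.
φ(7) = 7 − 1 = 6.
φ(13) = 13 − 1 = 12.
φ(23) = 23 − 1 = 22.
φ(43) = 43 − 1 = 42.
φ(89999) = 6 × 12 × 22 × 42 = 66528.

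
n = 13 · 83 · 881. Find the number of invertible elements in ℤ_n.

φ(950599) = 950599 · (1 − 1/13) · (1 − 1/83) · (1 − 1/881)
       = 950599 · 865920/950599 = 865920.

865920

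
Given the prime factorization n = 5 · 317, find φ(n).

1264

φ(1585) = 1585 · (1 − 1/5) · (1 − 1/317)
       = 1585 · 1264/1585 = 1264.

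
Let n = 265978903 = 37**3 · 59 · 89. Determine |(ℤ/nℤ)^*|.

251545536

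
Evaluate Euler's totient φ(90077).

Factor 90077: 90077 = 13^3 × 41.
φ(90077) = 90077 · (1 − 1/13) · (1 − 1/41)
       = 90077 · 480/533 = 81120.

81120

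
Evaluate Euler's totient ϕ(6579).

4032

First factor: 6579 = 3^2 × 17 × 43.
φ(3^2) = 3^1·(3−1) = 3·2 = 6.
φ(17) = 17 − 1 = 16.
φ(43) = 43 − 1 = 42.
φ(6579) = 6 × 16 × 42 = 4032.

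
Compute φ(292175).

201600

Prime factorization: 292175 = 5^2 · 13 · 29 · 31.
φ(292175) = 292175 · (1 − 1/5) · (1 − 1/13) · (1 − 1/29) · (1 − 1/31)
       = 292175 · 40320/58435 = 201600.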